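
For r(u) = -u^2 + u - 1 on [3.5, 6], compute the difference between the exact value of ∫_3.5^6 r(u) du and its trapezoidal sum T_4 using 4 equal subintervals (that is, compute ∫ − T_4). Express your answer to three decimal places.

Exact integral: ∫_3.5^6 r(u) du ≈ -48.33333.
T_4 = -48.49609375.
Error ≈ -48.33333 − (-48.49609375) ≈ 0.163.

0.163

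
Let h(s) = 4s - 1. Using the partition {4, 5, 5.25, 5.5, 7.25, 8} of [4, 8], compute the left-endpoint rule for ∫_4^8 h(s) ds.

82.5

Subinterval widths: 1, 0.25, 0.25, 1.75, 0.75.
Left endpoints: 4, 5, 5.25, 5.5, 7.25.
h(4) = 15, h(5) = 19, h(5.25) = 20, h(5.5) = 21, h(7.25) = 28.
Sum = Σ Δs_i · h(s_i).
Sum = 82.5.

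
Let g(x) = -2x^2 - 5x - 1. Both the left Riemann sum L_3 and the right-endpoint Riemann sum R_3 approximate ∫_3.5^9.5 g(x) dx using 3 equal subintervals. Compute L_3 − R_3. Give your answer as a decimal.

372

L_3 = -566.
R_3 = -938.
L_3 − R_3 = 372.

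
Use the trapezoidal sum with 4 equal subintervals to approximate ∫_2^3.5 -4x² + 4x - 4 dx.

-36.140625

Δx = (3.5 − 2)/4 = 0.375.
f(2) = -12, f(2.375) = -17.0625, f(2.75) = -23.25, f(3.125) = -30.5625, f(3.5) = -39.
T_4 = (Δx/2)·[f(x_0) + 2f(x_1) + 2f(x_2) + 2f(x_3) + f(x_4)].
Sum = -36.140625.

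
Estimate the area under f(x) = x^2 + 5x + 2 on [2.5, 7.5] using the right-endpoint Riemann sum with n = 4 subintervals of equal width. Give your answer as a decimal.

Δx = (7.5 − 2.5)/4 = 1.25.
Right endpoints: 3.75, 5, 6.25, 7.5.
f(3.75) = 34.8125, f(5) = 52, f(6.25) = 72.3125, f(7.5) = 95.75.
Sum = Δx · [f(3.75) + f(5) + f(6.25) + f(7.5)].
Sum = 318.59375.

318.59375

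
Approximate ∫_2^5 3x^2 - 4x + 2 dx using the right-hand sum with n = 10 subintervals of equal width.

88.785

Δx = (5 − 2)/10 = 0.3.
Right endpoints: 2.3, 2.6, 2.9, 3.2, 3.5, 3.8, 4.1, 4.4, 4.7, 5.
f(2.3) = 8.67, f(2.6) = 11.88, f(2.9) = 15.63, f(3.2) = 19.92, f(3.5) = 24.75, f(3.8) = 30.12, f(4.1) = 36.03, f(4.4) = 42.48, f(4.7) = 49.47, f(5) = 57.
Sum = Δx · [f(2.3) + f(2.6) + f(2.9) + ...].
Sum = 88.785.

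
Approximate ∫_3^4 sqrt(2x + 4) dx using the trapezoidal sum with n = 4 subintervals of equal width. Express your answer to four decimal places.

3.3153

Δx = (4 − 3)/4 = 0.25.
f(3) ≈ 3.1623, f(3.25) ≈ 3.2404, f(3.5) ≈ 3.3166, f(3.75) ≈ 3.3912, f(4) ≈ 3.4641.
T_4 = (Δx/2)·[f(x_0) + 2f(x_1) + 2f(x_2) + 2f(x_3) + f(x_4)].
Sum ≈ 3.3153.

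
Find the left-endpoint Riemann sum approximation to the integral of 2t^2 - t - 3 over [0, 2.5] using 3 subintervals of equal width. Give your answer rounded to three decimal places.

-3.796

Δt = (2.5 − 0)/3 = 5/6.
Left endpoints: 0, 5/6, 5/3.
f(0) = -3, f(5/6) = -22/9, f(5/3) = 8/9.
Sum = Δt · [f(0) + f(5/6) + f(5/3)].
Sum ≈ -3.796.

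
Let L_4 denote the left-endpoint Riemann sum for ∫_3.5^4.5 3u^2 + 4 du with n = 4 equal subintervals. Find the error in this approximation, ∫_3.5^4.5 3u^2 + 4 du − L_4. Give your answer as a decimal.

Exact integral: ∫_3.5^4.5 f(u) du = 52.25.
L_4 = 49.28125.
Error = 52.25 − 49.28125 = 2.96875.

2.96875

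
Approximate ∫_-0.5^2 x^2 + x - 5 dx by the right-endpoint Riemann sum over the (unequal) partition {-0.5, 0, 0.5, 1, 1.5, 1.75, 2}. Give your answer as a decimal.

Subinterval widths: 0.5, 0.5, 0.5, 0.5, 0.25, 0.25.
Right endpoints: 0, 0.5, 1, 1.5, 1.75, 2.
f(0) = -5, f(0.5) = -4.25, f(1) = -3, f(1.5) = -1.25, f(1.75) = -0.1875, f(2) = 1.
Sum = Σ Δx_i · f(x_i).
Sum = -6.546875.

-6.546875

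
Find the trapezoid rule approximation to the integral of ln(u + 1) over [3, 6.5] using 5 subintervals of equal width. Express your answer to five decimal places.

6.06184

Δu = (6.5 − 3)/5 = 0.7.
f(3) ≈ 1.38629, f(3.7) ≈ 1.54756, f(4.4) ≈ 1.68640, f(5.1) ≈ 1.80829, f(5.8) ≈ 1.91692, f(6.5) ≈ 2.01490.
T_5 = (Δu/2)·[f(u_0) + 2f(u_1) + ... + 2f(u_{4}) + f(u_5)].
Sum ≈ 6.06184.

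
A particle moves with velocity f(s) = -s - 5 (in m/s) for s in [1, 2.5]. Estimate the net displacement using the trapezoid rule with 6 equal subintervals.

Δs = (2.5 − 1)/6 = 0.25.
f(1) = -6, f(1.25) = -6.25, f(1.5) = -6.5, f(1.75) = -6.75, f(2) = -7, f(2.25) = -7.25, f(2.5) = -7.5.
T_6 = (Δs/2)·[f(s_0) + 2f(s_1) + ... + 2f(s_{5}) + f(s_6)].
Sum = -10.125.

-10.125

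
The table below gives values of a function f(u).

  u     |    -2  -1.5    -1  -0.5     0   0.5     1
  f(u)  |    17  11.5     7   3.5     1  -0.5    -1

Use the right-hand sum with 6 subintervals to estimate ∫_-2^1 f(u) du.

Δu = 0.5.
Sum = 0.5·[11.5 + 7 + 3.5 + 1 + (-0.5) + (-1)] = 10.75.

10.75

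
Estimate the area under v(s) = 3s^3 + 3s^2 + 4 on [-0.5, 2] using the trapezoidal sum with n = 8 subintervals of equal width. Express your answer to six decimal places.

30.474854

Δs = (2 − (-0.5))/8 = 0.3125.
v(-0.5) = 4.375, v(-0.1875) = 16735/4096, v(0.125) = 2075/512, v(0.4375) = 19765/4096, v(0.75) = 6.953125, v(1.0625) = 44995/4096, v(1.375) = 8945/512, v(1.6875) = 110425/4096, v(2) = 40.
T_8 = (Δs/2)·[v(s_0) + 2v(s_1) + ... + 2v(s_{7}) + v(s_8)].
Sum ≈ 30.474854.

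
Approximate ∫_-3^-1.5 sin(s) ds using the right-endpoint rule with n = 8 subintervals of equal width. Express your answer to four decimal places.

-1.1379

Δs = (-1.5 − (-3))/8 = 0.1875.
Right endpoints: -2.8125, -2.625, -2.4375, -2.25, -2.0625, -1.875, -1.6875, -1.5.
f(-2.8125) ≈ -0.3232, f(-2.625) ≈ -0.4939, f(-2.4375) ≈ -0.6473, f(-2.25) ≈ -0.7781, f(-2.0625) ≈ -0.8815, f(-1.875) ≈ -0.9541, f(-1.6875) ≈ -0.9932, f(-1.5) ≈ -0.9975.
Sum = Δs · [f(-2.8125) + f(-2.625) + f(-2.4375) + ...].
Sum ≈ -1.1379.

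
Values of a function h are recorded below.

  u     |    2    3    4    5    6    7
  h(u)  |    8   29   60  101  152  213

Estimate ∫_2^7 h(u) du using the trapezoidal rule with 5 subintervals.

Δu = 1.
T_5 = (1/2)·[8 + 2·29 + 2·60 + 2·101 + 2·152 + 213] = 452.5.

452.5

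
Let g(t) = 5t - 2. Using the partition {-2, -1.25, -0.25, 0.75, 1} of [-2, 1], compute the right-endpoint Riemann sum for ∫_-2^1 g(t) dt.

Subinterval widths: 0.75, 1, 1, 0.25.
Right endpoints: -1.25, -0.25, 0.75, 1.
g(-1.25) = -8.25, g(-0.25) = -3.25, g(0.75) = 1.75, g(1) = 3.
Sum = Σ Δt_i · g(t_i).
Sum = -6.9375.

-6.9375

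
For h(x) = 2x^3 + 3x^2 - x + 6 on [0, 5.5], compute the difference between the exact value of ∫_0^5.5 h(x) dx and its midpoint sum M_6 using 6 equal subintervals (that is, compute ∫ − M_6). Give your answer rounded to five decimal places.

7.50998

Exact integral: ∫_0^5.5 h(x) dx = 641.78125.
M_6 ≈ 634.2712674.
Error ≈ 641.78125 − 634.2712674 ≈ 7.50998.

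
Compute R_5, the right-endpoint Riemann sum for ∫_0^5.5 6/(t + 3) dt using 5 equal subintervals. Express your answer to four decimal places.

Δt = (5.5 − 0)/5 = 1.1.
Right endpoints: 1.1, 2.2, 3.3, 4.4, 5.5.
f(1.1) = 60/41, f(2.2) = 15/13, f(3.3) = 20/21, f(4.4) = 30/37, f(5.5) = 12/17.
Sum = Δt · [f(1.1) + f(2.2) + f(3.3) + f(4.4) + f(5.5)].
Sum ≈ 5.5950.

5.5950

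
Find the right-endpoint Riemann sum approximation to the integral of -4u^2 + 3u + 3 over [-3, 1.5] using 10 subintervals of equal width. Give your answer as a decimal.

Δu = (1.5 − (-3))/10 = 0.45.
Right endpoints: -2.55, -2.1, -1.65, -1.2, -0.75, -0.3, 0.15, 0.6, 1.05, 1.5.
f(-2.55) = -30.66, f(-2.1) = -20.94, f(-1.65) = -12.84, f(-1.2) = -6.36, f(-0.75) = -1.5, f(-0.3) = 1.74, f(0.15) = 3.36, f(0.6) = 3.36, f(1.05) = 1.74, f(1.5) = -1.5.
Sum = Δu · [f(-2.55) + f(-2.1) + f(-1.65) + ...].
Sum = -28.62.

-28.62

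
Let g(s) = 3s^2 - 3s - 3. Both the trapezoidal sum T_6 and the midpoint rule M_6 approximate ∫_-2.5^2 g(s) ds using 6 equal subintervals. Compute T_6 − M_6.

T_6 = 14.765625.
M_6 = 12.8671875.
T_6 − M_6 = 1.8984375.

1.8984375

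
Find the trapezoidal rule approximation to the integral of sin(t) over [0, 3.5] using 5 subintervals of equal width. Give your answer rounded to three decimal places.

1.857

Δt = (3.5 − 0)/5 = 0.7.
f(0) ≈ 0.000, f(0.7) ≈ 0.644, f(1.4) ≈ 0.985, f(2.1) ≈ 0.863, f(2.8) ≈ 0.335, f(3.5) ≈ -0.351.
T_5 = (Δt/2)·[f(t_0) + 2f(t_1) + ... + 2f(t_{4}) + f(t_5)].
Sum ≈ 1.857.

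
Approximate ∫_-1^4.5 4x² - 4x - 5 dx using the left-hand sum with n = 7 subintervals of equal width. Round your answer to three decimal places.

37.490

Δx = (4.5 − (-1))/7 = 11/14.
Left endpoints: -1, -3/14, 4/7, 19/14, 15/7, 41/14, 26/7.
f(-1) = 3, f(-3/14) = -194/49, f(4/7) = -293/49, f(19/14) = -150/49, f(15/7) = 235/49, f(41/14) = 862/49, f(26/7) = 1731/49.
Sum = Δx · [f(-1) + f(-3/14) + f(4/7) + ...].
Sum ≈ 37.490.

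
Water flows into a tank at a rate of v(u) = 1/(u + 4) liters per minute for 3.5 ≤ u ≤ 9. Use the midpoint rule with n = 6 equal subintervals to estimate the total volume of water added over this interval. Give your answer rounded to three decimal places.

Δu = (9 − 3.5)/6 = 11/12.
Midpoints: 95/24, 4.875, 139/24, 161/24, 7.625, 205/24.
v(95/24) = 24/191, v(4.875) = 8/71, v(139/24) = 24/235, v(161/24) = 24/257, v(7.625) = 8/93, v(205/24) = 24/301.
Sum = Δu · [v(95/24) + v(4.875) + v(139/24) + ...].
Sum ≈ 0.550.

0.550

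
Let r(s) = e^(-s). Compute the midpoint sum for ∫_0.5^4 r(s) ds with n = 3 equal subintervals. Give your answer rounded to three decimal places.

Δs = (4 − 0.5)/3 = 7/6.
Midpoints: 13/12, 2.25, 41/12.
r(13/12) ≈ 0.338, r(2.25) ≈ 0.105, r(41/12) ≈ 0.033.
Sum = Δs · [r(13/12) + r(2.25) + r(41/12)].
Sum ≈ 0.556.

0.556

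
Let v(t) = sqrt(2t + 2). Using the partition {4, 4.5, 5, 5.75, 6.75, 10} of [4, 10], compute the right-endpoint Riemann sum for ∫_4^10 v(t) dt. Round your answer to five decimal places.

Subinterval widths: 0.5, 0.5, 0.75, 1, 3.25.
Right endpoints: 4.5, 5, 5.75, 6.75, 10.
v(4.5) ≈ 3.31662, v(5) ≈ 3.46410, v(5.75) ≈ 3.67423, v(6.75) ≈ 3.93700, v(10) ≈ 4.69042.
Sum = Σ Δt_i · v(t_i).
Sum ≈ 25.32689.

25.32689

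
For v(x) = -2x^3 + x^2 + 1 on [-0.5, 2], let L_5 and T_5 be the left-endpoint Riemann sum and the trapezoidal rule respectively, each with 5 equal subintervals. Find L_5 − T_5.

3.125

L_5 = 0.
T_5 = -3.125.
L_5 − T_5 = 3.125.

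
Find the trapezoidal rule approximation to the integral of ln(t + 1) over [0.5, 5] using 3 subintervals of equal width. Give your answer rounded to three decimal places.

5.552

Δt = (5 − 0.5)/3 = 1.5.
f(0.5) ≈ 0.405, f(2) ≈ 1.099, f(3.5) ≈ 1.504, f(5) ≈ 1.792.
T_3 = (Δt/2)·[f(t_0) + 2f(t_1) + 2f(t_2) + f(t_3)].
Sum ≈ 5.552.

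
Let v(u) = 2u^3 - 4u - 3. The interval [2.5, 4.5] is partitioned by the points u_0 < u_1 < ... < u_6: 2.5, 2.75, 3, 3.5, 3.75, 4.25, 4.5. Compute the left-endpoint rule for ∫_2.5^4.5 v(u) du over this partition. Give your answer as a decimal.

Subinterval widths: 0.25, 0.25, 0.5, 0.25, 0.5, 0.25.
Left endpoints: 2.5, 2.75, 3, 3.5, 3.75, 4.25.
v(2.5) = 18.25, v(2.75) = 27.59375, v(3) = 39, v(3.5) = 68.75, v(3.75) = 87.46875, v(4.25) = 133.53125.
Sum = Σ Δu_i · v(u_i).
Sum = 125.265625.

125.265625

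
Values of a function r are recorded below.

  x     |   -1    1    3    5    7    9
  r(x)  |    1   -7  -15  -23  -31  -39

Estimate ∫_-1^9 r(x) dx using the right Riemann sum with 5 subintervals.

-230

Δx = 2.
Sum = 2·[(-7) + (-15) + (-23) + (-31) + (-39)] = -230.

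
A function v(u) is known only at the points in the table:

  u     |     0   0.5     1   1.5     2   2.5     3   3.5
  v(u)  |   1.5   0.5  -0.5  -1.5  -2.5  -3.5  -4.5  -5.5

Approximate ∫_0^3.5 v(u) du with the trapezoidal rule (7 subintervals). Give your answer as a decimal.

Δu = 0.5.
T_7 = (0.5/2)·[1.5 + 2·0.5 + 2·(-0.5) + 2·(-1.5) + 2·(-2.5) + 2·(-3.5) + 2·(-4.5) + (-5.5)] = -7.

-7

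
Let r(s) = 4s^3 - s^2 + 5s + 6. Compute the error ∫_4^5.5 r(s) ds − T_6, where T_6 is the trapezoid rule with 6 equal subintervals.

-0.875

Exact integral: ∫_4^5.5 r(s) ds = 669.5625.
T_6 = 670.4375.
Error = 669.5625 − 670.4375 = -0.875.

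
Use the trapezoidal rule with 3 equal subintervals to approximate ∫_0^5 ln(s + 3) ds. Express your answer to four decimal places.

Δs = (5 − 0)/3 = 5/3.
f(0) ≈ 1.0986, f(5/3) ≈ 1.5404, f(10/3) ≈ 1.8458, f(5) ≈ 2.0794.
T_3 = (Δs/2)·[f(s_0) + 2f(s_1) + 2f(s_2) + f(s_3)].
Sum ≈ 8.2922.

8.2922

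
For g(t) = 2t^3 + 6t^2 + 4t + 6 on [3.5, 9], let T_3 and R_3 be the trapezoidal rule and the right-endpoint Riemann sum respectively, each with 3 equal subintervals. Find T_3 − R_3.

T_3 ≈ 4882.243056.
R_3 ≈ 6538.430556.
T_3 − R_3 = -1656.1875.

-1656.1875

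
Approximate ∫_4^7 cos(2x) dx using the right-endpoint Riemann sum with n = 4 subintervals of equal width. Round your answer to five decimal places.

Δx = (7 − 4)/4 = 0.75.
Right endpoints: 4.75, 5.5, 6.25, 7.
f(4.75) ≈ -0.99717, f(5.5) ≈ 0.00443, f(6.25) ≈ 0.99780, f(7) ≈ 0.13674.
Sum = Δx · [f(4.75) + f(5.5) + f(6.25) + f(7)].
Sum ≈ 0.10634.

0.10634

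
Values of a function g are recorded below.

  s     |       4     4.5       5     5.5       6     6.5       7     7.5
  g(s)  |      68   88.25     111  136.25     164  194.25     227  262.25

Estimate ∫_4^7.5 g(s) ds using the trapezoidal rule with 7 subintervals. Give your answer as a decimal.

542.9375

Δs = 0.5.
T_7 = (0.5/2)·[68 + 2·88.25 + 2·111 + 2·136.25 + 2·164 + 2·194.25 + 2·227 + 262.25] = 542.9375.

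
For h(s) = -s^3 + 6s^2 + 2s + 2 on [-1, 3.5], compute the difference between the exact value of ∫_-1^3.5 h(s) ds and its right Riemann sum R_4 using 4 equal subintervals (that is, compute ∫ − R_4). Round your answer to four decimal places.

Exact integral: ∫_-1^3.5 h(s) ds = 70.734375.
R_4 ≈ 91.221680.
Error ≈ 70.734375 − 91.221680 ≈ -20.4873.

-20.4873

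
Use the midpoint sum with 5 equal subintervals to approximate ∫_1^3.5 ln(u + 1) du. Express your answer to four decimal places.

Δu = (3.5 − 1)/5 = 0.5.
Midpoints: 1.25, 1.75, 2.25, 2.75, 3.25.
f(1.25) ≈ 0.8109, f(1.75) ≈ 1.0116, f(2.25) ≈ 1.1787, f(2.75) ≈ 1.3218, f(3.25) ≈ 1.4469.
Sum = Δu · [f(1.25) + f(1.75) + f(2.25) + f(2.75) + f(3.25)].
Sum ≈ 2.8849.

2.8849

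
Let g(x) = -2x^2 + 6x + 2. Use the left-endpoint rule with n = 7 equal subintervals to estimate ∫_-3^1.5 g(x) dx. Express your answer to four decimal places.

Δx = (1.5 − (-3))/7 = 9/14.
Left endpoints: -3, -33/14, -12/7, -15/14, -3/7, 3/14, 6/7.
g(-3) = -34, g(-33/14) = -2279/98, g(-12/7) = -694/49, g(-15/14) = -659/98, g(-3/7) = -46/49, g(3/14) = 313/98, g(6/7) = 278/49.
Sum = Δx · [g(-3) + g(-33/14) + g(-12/7) + ...].
Sum ≈ -45.1378.

-45.1378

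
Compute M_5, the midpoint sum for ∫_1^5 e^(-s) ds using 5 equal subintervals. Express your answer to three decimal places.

0.352

Δs = (5 − 1)/5 = 0.8.
Midpoints: 1.4, 2.2, 3, 3.8, 4.6.
f(1.4) ≈ 0.247, f(2.2) ≈ 0.111, f(3) ≈ 0.050, f(3.8) ≈ 0.022, f(4.6) ≈ 0.010.
Sum = Δs · [f(1.4) + f(2.2) + f(3) + f(3.8) + f(4.6)].
Sum ≈ 0.352.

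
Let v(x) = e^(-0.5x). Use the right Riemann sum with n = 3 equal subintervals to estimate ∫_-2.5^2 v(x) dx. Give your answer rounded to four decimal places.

4.1931

Δx = (2 − (-2.5))/3 = 1.5.
Right endpoints: -1, 0.5, 2.
v(-1) ≈ 1.6487, v(0.5) ≈ 0.7788, v(2) ≈ 0.3679.
Sum = Δx · [v(-1) + v(0.5) + v(2)].
Sum ≈ 4.1931.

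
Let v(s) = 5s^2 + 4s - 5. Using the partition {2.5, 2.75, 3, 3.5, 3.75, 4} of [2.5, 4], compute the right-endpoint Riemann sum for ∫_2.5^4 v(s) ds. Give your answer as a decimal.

101.90625

Subinterval widths: 0.25, 0.25, 0.5, 0.25, 0.25.
Right endpoints: 2.75, 3, 3.5, 3.75, 4.
v(2.75) = 43.8125, v(3) = 52, v(3.5) = 70.25, v(3.75) = 80.3125, v(4) = 91.
Sum = Σ Δs_i · v(s_i).
Sum = 101.90625.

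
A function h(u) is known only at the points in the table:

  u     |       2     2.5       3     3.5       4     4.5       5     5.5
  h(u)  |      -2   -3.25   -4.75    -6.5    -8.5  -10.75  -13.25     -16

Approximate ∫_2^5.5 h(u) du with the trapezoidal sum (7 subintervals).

-28

Δu = 0.5.
T_7 = (0.5/2)·[(-2) + 2·(-3.25) + 2·(-4.75) + 2·(-6.5) + 2·(-8.5) + 2·(-10.75) + 2·(-13.25) + (-16)] = -28.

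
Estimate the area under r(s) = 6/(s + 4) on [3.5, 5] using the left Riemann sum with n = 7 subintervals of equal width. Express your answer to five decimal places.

Δs = (5 − 3.5)/7 = 3/14.
Left endpoints: 3.5, 26/7, 55/14, 29/7, 61/14, 32/7, 67/14.
r(3.5) = 0.8, r(26/7) = 7/9, r(55/14) = 28/37, r(29/7) = 14/19, r(61/14) = 28/39, r(32/7) = 0.7, r(67/14) = 28/41.
Sum = Δs · [r(3.5) + r(26/7) + r(55/14) + ...].
Sum ≈ 1.10834.

1.10834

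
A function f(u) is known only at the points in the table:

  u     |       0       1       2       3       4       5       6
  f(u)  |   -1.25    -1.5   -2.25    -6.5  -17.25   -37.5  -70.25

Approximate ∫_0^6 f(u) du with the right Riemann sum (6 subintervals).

Δu = 1.
Sum = 1·[(-1.5) + (-2.25) + (-6.5) + (-17.25) + (-37.5) + (-70.25)] = -135.25.

-135.25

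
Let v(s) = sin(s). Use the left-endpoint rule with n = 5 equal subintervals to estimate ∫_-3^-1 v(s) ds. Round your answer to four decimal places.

Δs = (-1 − (-3))/5 = 0.4.
Left endpoints: -3, -2.6, -2.2, -1.8, -1.4.
v(-3) ≈ -0.1411, v(-2.6) ≈ -0.5155, v(-2.2) ≈ -0.8085, v(-1.8) ≈ -0.9738, v(-1.4) ≈ -0.9854.
Sum = Δs · [v(-3) + v(-2.6) + v(-2.2) + v(-1.8) + v(-1.4)].
Sum ≈ -1.3698.

-1.3698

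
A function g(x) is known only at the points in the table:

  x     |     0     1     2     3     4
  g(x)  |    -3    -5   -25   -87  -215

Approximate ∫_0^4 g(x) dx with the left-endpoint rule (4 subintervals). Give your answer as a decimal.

-120

Δx = 1.
Sum = 1·[(-3) + (-5) + (-25) + (-87)] = -120.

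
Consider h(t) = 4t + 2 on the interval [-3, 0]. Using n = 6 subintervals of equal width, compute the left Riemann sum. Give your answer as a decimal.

Δt = (0 − (-3))/6 = 0.5.
Left endpoints: -3, -2.5, -2, -1.5, -1, -0.5.
h(-3) = -10, h(-2.5) = -8, h(-2) = -6, h(-1.5) = -4, h(-1) = -2, h(-0.5) = 0.
Sum = Δt · [h(-3) + h(-2.5) + h(-2) + ...].
Sum = -15.

-15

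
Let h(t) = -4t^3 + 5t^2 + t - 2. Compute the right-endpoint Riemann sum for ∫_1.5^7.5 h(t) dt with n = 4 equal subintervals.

Δt = (7.5 − 1.5)/4 = 1.5.
Right endpoints: 3, 4.5, 6, 7.5.
h(3) = -62, h(4.5) = -260.75, h(6) = -680, h(7.5) = -1400.75.
Sum = Δt · [h(3) + h(4.5) + h(6) + h(7.5)].
Sum = -3605.25.

-3605.25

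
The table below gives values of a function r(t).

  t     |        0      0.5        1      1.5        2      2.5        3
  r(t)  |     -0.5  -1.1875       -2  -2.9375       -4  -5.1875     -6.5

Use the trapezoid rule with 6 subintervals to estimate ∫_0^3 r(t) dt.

-9.40625

Δt = 0.5.
T_6 = (0.5/2)·[(-0.5) + 2·(-1.1875) + 2·(-2) + 2·(-2.9375) + 2·(-4) + 2·(-5.1875) + (-6.5)] = -9.40625.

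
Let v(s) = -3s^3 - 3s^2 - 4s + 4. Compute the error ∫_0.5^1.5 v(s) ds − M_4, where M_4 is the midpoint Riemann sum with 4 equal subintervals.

-0.0625

Exact integral: ∫_0.5^1.5 v(s) ds = -7.
M_4 = -6.9375.
Error = -7 − (-6.9375) = -0.0625.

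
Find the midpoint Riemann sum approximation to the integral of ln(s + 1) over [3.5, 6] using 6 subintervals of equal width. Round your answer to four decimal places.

Δs = (6 − 3.5)/6 = 5/12.
Midpoints: 89/24, 4.125, 109/24, 119/24, 5.375, 139/24.
f(89/24) ≈ 1.5493, f(4.125) ≈ 1.6341, f(109/24) ≈ 1.7123, f(119/24) ≈ 1.7848, f(5.375) ≈ 1.8524, f(139/24) ≈ 1.9157.
Sum = Δs · [f(89/24) + f(4.125) + f(109/24) + ...].
Sum ≈ 4.3536.

4.3536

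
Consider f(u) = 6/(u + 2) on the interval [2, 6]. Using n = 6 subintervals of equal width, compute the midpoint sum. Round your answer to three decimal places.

4.154

Δu = (6 − 2)/6 = 2/3.
Midpoints: 7/3, 3, 11/3, 13/3, 5, 17/3.
f(7/3) = 18/13, f(3) = 1.2, f(11/3) = 18/17, f(13/3) = 18/19, f(5) = 6/7, f(17/3) = 18/23.
Sum = Δu · [f(7/3) + f(3) + f(11/3) + ...].
Sum ≈ 4.154.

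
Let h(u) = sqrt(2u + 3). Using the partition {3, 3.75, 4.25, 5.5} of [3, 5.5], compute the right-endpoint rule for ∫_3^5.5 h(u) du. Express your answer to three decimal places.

Subinterval widths: 0.75, 0.5, 1.25.
Right endpoints: 3.75, 4.25, 5.5.
h(3.75) ≈ 3.240, h(4.25) ≈ 3.391, h(5.5) ≈ 3.742.
Sum = Σ Δu_i · h(u_i).
Sum ≈ 8.803.

8.803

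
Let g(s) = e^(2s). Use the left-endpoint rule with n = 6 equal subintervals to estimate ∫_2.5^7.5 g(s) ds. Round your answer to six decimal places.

634314.536553

Δs = (7.5 − 2.5)/6 = 5/6.
Left endpoints: 2.5, 10/3, 25/6, 5, 35/6, 20/3.
g(2.5) ≈ 148.413159, g(10/3) ≈ 785.771994, g(25/6) ≈ 4160.262005, g(5) ≈ 22026.465795, g(35/6) ≈ 116618.903998, g(20/3) ≈ 617437.626912.
Sum = Δs · [g(2.5) + g(10/3) + g(25/6) + ...].
Sum ≈ 634314.536553.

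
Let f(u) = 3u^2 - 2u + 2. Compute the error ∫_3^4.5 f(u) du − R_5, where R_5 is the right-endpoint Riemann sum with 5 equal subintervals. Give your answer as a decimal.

-4.68

Exact integral: ∫_3^4.5 f(u) du = 55.875.
R_5 = 60.555.
Error = 55.875 − 60.555 = -4.68.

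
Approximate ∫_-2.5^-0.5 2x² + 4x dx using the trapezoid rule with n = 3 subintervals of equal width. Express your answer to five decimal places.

Δx = (-0.5 − (-2.5))/3 = 2/3.
f(-2.5) = 2.5, f(-11/6) = -11/18, f(-7/6) = -35/18, f(-0.5) = -1.5.
T_3 = (Δx/2)·[f(x_0) + 2f(x_1) + 2f(x_2) + f(x_3)].
Sum ≈ -1.37037.

-1.37037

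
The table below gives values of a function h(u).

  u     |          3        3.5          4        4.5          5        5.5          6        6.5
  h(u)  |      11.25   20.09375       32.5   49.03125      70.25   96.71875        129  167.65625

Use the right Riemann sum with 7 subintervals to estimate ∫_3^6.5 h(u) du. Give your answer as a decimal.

Δu = 0.5.
Sum = 0.5·[20.09375 + 32.5 + 49.03125 + 70.25 + 96.71875 + 129 + 167.65625] = 282.625.

282.625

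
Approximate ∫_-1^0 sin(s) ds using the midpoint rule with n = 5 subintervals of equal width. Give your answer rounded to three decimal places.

Δs = (0 − (-1))/5 = 0.2.
Midpoints: -0.9, -0.7, -0.5, -0.3, -0.1.
f(-0.9) ≈ -0.783, f(-0.7) ≈ -0.644, f(-0.5) ≈ -0.479, f(-0.3) ≈ -0.296, f(-0.1) ≈ -0.100.
Sum = Δs · [f(-0.9) + f(-0.7) + f(-0.5) + f(-0.3) + f(-0.1)].
Sum ≈ -0.460.

-0.460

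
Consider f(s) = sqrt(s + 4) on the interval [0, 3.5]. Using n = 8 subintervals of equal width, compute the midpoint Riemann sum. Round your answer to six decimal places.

Δs = (3.5 − 0)/8 = 0.4375.
Midpoints: 0.21875, 0.65625, 1.09375, 1.53125, 1.96875, 2.40625, 2.84375, 3.28125.
f(0.21875) ≈ 2.053960, f(0.65625) ≈ 2.157835, f(1.09375) ≈ 2.256934, f(1.53125) ≈ 2.351861, f(1.96875) ≈ 2.443103, f(2.40625) ≈ 2.531057, f(2.84375) ≈ 2.616056, f(3.28125) ≈ 2.698379.
Sum = Δs · [f(0.21875) + f(0.65625) + f(1.09375) + ...].
Sum ≈ 8.360268.

8.360268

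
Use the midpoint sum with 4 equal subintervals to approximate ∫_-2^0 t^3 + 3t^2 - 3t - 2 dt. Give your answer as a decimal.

Δt = (0 − (-2))/4 = 0.5.
Midpoints: -1.75, -1.25, -0.75, -0.25.
f(-1.75) = 7.078125, f(-1.25) = 4.484375, f(-0.75) = 1.515625, f(-0.25) = -1.078125.
Sum = Δt · [f(-1.75) + f(-1.25) + f(-0.75) + f(-0.25)].
Sum = 6.

6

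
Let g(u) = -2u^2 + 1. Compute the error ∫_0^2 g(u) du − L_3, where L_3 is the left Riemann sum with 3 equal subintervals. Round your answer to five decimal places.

-2.37037

Exact integral: ∫_0^2 g(u) du ≈ -3.3333333.
L_3 ≈ -0.9629630.
Error ≈ -3.3333333 − (-0.9629630) ≈ -2.37037.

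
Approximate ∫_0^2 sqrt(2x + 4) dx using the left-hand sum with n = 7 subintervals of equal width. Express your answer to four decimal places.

4.7565

Δx = (2 − 0)/7 = 2/7.
Left endpoints: 0, 2/7, 4/7, 6/7, 8/7, 10/7, 12/7.
f(0) ≈ 2.0000, f(2/7) ≈ 2.1381, f(4/7) ≈ 2.2678, f(6/7) ≈ 2.3905, f(8/7) ≈ 2.5071, f(10/7) ≈ 2.6186, f(12/7) ≈ 2.7255.
Sum = Δx · [f(0) + f(2/7) + f(4/7) + ...].
Sum ≈ 4.7565.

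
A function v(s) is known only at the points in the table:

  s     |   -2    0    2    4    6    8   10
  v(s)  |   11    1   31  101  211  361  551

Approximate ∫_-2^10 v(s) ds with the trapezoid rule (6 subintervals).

1972

Δs = 2.
T_6 = (2/2)·[11 + 2·1 + 2·31 + 2·101 + 2·211 + 2·361 + 551] = 1972.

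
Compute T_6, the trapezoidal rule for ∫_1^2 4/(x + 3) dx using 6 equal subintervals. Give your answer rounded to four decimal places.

0.8928

Δx = (2 − 1)/6 = 1/6.
f(1) = 1, f(7/6) = 0.96, f(4/3) = 12/13, f(1.5) = 8/9, f(5/3) = 6/7, f(11/6) = 24/29, f(2) = 0.8.
T_6 = (Δx/2)·[f(x_0) + 2f(x_1) + ... + 2f(x_{5}) + f(x_6)].
Sum ≈ 0.8928.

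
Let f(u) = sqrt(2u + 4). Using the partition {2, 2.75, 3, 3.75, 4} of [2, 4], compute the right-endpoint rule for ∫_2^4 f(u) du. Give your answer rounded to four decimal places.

Subinterval widths: 0.75, 0.25, 0.75, 0.25.
Right endpoints: 2.75, 3, 3.75, 4.
f(2.75) ≈ 3.0822, f(3) ≈ 3.1623, f(3.75) ≈ 3.3912, f(4) ≈ 3.4641.
Sum = Σ Δu_i · f(u_i).
Sum ≈ 6.5116.

6.5116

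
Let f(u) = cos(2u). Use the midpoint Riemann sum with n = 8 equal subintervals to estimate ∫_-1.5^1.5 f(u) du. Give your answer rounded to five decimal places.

Δu = (1.5 − (-1.5))/8 = 0.375.
Midpoints: -1.3125, -0.9375, -0.5625, -0.1875, 0.1875, 0.5625, 0.9375, 1.3125.
f(-1.3125) ≈ -0.86951, f(-0.9375) ≈ -0.29953, f(-0.5625) ≈ 0.43118, f(-0.1875) ≈ 0.93051, f(0.1875) ≈ 0.93051, f(0.5625) ≈ 0.43118, f(0.9375) ≈ -0.29953, f(1.3125) ≈ -0.86951.
Sum = Δu · [f(-1.3125) + f(-0.9375) + f(-0.5625) + ...].
Sum ≈ 0.14448.

0.14448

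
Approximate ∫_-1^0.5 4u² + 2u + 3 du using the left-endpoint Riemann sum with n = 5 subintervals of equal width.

5.34

Δu = (0.5 − (-1))/5 = 0.3.
Left endpoints: -1, -0.7, -0.4, -0.1, 0.2.
f(-1) = 5, f(-0.7) = 3.56, f(-0.4) = 2.84, f(-0.1) = 2.84, f(0.2) = 3.56.
Sum = Δu · [f(-1) + f(-0.7) + f(-0.4) + f(-0.1) + f(0.2)].
Sum = 5.34.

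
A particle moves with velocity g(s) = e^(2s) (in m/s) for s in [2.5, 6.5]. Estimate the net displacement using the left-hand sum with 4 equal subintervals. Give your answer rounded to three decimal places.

Δs = (6.5 − 2.5)/4 = 1.
Left endpoints: 2.5, 3.5, 4.5, 5.5.
g(2.5) ≈ 148.413, g(3.5) ≈ 1096.633, g(4.5) ≈ 8103.084, g(5.5) ≈ 59874.142.
Sum = Δs · [g(2.5) + g(3.5) + g(4.5) + g(5.5)].
Sum ≈ 69222.272.

69222.272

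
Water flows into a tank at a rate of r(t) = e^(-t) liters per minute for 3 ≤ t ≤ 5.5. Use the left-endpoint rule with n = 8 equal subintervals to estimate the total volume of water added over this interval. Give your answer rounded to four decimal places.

Δt = (5.5 − 3)/8 = 0.3125.
Left endpoints: 3, 3.3125, 3.625, 3.9375, 4.25, 4.5625, 4.875, 5.1875.
r(3) ≈ 0.0498, r(3.3125) ≈ 0.0364, r(3.625) ≈ 0.0266, r(3.9375) ≈ 0.0195, r(4.25) ≈ 0.0143, r(4.5625) ≈ 0.0104, r(4.875) ≈ 0.0076, r(5.1875) ≈ 0.0056.
Sum = Δt · [r(3) + r(3.3125) + r(3.625) + ...].
Sum ≈ 0.0532.

0.0532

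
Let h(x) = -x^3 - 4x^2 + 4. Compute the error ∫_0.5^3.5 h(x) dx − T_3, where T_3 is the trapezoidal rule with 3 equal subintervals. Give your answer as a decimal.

5

Exact integral: ∫_0.5^3.5 h(x) dx = -82.5.
T_3 = -87.5.
Error = -82.5 − (-87.5) = 5.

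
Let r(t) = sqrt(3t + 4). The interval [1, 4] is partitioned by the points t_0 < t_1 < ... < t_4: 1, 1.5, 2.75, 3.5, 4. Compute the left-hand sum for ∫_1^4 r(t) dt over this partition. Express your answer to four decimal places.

Subinterval widths: 0.5, 1.25, 0.75, 0.5.
Left endpoints: 1, 1.5, 2.75, 3.5.
r(1) ≈ 2.6458, r(1.5) ≈ 2.9155, r(2.75) ≈ 3.5000, r(3.5) ≈ 3.8079.
Sum = Σ Δt_i · r(t_i).
Sum ≈ 9.4962.

9.4962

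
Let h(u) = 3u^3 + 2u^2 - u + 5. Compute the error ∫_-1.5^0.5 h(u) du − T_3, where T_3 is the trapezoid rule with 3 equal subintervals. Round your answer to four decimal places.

Exact integral: ∫_-1.5^0.5 h(u) du ≈ 9.583333.
T_3 ≈ 9.212963.
Error ≈ 9.583333 − 9.212963 ≈ 0.3704.

0.3704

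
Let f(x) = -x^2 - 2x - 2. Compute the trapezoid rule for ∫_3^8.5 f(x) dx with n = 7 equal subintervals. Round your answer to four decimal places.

-270.5242

Δx = (8.5 − 3)/7 = 11/14.
f(3) = -17, f(53/14) = -4685/196, f(32/7) = -1570/49, f(75/14) = -8117/196, f(43/7) = -2549/49, f(97/14) = -12517/196, f(54/7) = -3770/49, f(8.5) = -91.25.
T_7 = (Δx/2)·[f(x_0) + 2f(x_1) + ... + 2f(x_{6}) + f(x_7)].
Sum ≈ -270.5242.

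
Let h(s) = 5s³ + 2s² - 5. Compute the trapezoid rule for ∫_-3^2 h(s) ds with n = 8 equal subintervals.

-84.70703125

Δs = (2 − (-3))/8 = 0.625.
h(-3) = -122, h(-2.375) = -31079/512, h(-1.75) = -25.671875, h(-1.125) = -4909/512, h(-0.5) = -5.125, h(0.125) = -2539/512, h(0.75) = -1.765625, h(1.375) = 6031/512, h(2) = 43.
T_8 = (Δs/2)·[h(s_0) + 2h(s_1) + ... + 2h(s_{7}) + h(s_8)].
Sum = -84.70703125.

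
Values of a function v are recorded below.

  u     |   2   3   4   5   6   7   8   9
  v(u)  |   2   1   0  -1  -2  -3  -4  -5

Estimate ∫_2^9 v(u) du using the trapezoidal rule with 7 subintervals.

-10.5

Δu = 1.
T_7 = (1/2)·[2 + 2·1 + 2·0 + 2·(-1) + 2·(-2) + 2·(-3) + 2·(-4) + (-5)] = -10.5.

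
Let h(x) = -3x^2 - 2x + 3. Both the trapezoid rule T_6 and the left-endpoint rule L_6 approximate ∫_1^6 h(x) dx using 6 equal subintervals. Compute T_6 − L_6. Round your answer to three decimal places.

T_6 ≈ -236.73611.
L_6 ≈ -188.81944.
T_6 − L_6 ≈ -47.917.

-47.917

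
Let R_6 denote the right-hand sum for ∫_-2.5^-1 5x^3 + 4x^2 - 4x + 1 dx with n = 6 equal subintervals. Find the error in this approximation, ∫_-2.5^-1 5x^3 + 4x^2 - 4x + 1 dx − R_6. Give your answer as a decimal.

-5.41796875

Exact integral: ∫_-2.5^-1 f(x) dx = -16.078125.
R_6 = -10.66015625.
Error = -16.078125 − (-10.66015625) = -5.41796875.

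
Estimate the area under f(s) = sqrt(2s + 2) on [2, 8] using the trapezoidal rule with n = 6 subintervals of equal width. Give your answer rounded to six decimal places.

Δs = (8 − 2)/6 = 1.
f(2) ≈ 2.449490, f(3) ≈ 2.828427, f(4) ≈ 3.162278, f(5) ≈ 3.464102, f(6) ≈ 3.741657, f(7) ≈ 4.000000, f(8) ≈ 4.242641.
T_6 = (Δs/2)·[f(s_0) + 2f(s_1) + ... + 2f(s_{5}) + f(s_6)].
Sum ≈ 20.542529.

20.542529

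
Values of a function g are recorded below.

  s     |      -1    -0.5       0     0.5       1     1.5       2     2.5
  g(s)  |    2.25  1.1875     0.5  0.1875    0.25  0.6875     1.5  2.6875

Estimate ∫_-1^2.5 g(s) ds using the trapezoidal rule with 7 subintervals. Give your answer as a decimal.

Δs = 0.5.
T_7 = (0.5/2)·[2.25 + 2·1.1875 + 2·0.5 + 2·0.1875 + 2·0.25 + 2·0.6875 + 2·1.5 + 2.6875] = 3.390625.

3.390625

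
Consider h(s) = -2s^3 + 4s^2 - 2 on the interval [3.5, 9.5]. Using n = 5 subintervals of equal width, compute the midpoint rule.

-2898.3

Δs = (9.5 − 3.5)/5 = 1.2.
Midpoints: 4.1, 5.3, 6.5, 7.7, 8.9.
h(4.1) = -72.602, h(5.3) = -187.394, h(6.5) = -382.25, h(7.7) = -677.906, h(8.9) = -1095.098.
Sum = Δs · [h(4.1) + h(5.3) + h(6.5) + h(7.7) + h(8.9)].
Sum = -2898.3.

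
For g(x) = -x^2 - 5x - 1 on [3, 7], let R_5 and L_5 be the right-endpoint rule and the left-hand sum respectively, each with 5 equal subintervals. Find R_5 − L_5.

-48

R_5 = -233.76.
L_5 = -185.76.
R_5 − L_5 = -48.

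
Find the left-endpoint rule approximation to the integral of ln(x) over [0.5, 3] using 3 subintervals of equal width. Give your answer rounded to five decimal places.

0.30644

Δx = (3 − 0.5)/3 = 5/6.
Left endpoints: 0.5, 4/3, 13/6.
f(0.5) ≈ -0.69315, f(4/3) ≈ 0.28768, f(13/6) ≈ 0.77319.
Sum = Δx · [f(0.5) + f(4/3) + f(13/6)].
Sum ≈ 0.30644.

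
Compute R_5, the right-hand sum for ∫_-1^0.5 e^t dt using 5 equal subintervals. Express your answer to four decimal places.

Δt = (0.5 − (-1))/5 = 0.3.
Right endpoints: -0.7, -0.4, -0.1, 0.2, 0.5.
f(-0.7) ≈ 0.4966, f(-0.4) ≈ 0.6703, f(-0.1) ≈ 0.9048, f(0.2) ≈ 1.2214, f(0.5) ≈ 1.6487.
Sum = Δt · [f(-0.7) + f(-0.4) + f(-0.1) + f(0.2) + f(0.5)].
Sum ≈ 1.4826.

1.4826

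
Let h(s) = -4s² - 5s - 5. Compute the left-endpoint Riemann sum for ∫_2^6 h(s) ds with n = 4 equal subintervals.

-306

Δs = (6 − 2)/4 = 1.
Left endpoints: 2, 3, 4, 5.
h(2) = -31, h(3) = -56, h(4) = -89, h(5) = -130.
Sum = Δs · [h(2) + h(3) + h(4) + h(5)].
Sum = -306.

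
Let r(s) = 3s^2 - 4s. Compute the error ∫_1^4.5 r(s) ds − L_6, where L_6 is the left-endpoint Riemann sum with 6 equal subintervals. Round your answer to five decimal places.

Exact integral: ∫_1^4.5 r(s) ds = 51.625.
L_6 ≈ 39.4600694.
Error ≈ 51.625 − 39.4600694 ≈ 12.16493.

12.16493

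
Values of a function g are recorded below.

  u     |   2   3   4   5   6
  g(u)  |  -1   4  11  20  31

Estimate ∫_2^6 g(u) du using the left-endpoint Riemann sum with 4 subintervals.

34

Δu = 1.
Sum = 1·[(-1) + 4 + 11 + 20] = 34.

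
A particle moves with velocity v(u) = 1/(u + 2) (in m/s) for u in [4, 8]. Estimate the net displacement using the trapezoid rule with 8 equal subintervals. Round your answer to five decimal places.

Δu = (8 − 4)/8 = 0.5.
v(4) = 1/6, v(4.5) = 2/13, v(5) = 1/7, v(5.5) = 2/15, v(6) = 0.125, v(6.5) = 2/17, v(7) = 1/9, v(7.5) = 2/19, v(8) = 0.1.
T_8 = (Δu/2)·[v(u_0) + 2v(u_1) + ... + 2v(u_{7}) + v(u_8)].
Sum ≈ 0.51120.

0.51120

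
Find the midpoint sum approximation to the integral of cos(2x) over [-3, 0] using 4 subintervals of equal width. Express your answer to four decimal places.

Δx = (0 − (-3))/4 = 0.75.
Midpoints: -2.625, -1.875, -1.125, -0.375.
f(-2.625) ≈ 0.5121, f(-1.875) ≈ -0.8206, f(-1.125) ≈ -0.6282, f(-0.375) ≈ 0.7317.
Sum = Δx · [f(-2.625) + f(-1.875) + f(-1.125) + f(-0.375)].
Sum ≈ -0.1537.

-0.1537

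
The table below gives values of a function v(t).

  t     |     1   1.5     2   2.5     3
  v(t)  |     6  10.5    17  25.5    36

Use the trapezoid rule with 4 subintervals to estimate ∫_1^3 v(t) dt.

Δt = 0.5.
T_4 = (0.5/2)·[6 + 2·10.5 + 2·17 + 2·25.5 + 36] = 37.

37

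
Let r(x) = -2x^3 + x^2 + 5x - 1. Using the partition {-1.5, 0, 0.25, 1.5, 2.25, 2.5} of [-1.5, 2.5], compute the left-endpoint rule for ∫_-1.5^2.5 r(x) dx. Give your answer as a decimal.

0.484375

Subinterval widths: 1.5, 0.25, 1.25, 0.75, 0.25.
Left endpoints: -1.5, 0, 0.25, 1.5, 2.25.
r(-1.5) = 0.5, r(0) = -1, r(0.25) = 0.28125, r(1.5) = 2, r(2.25) = -7.46875.
Sum = Σ Δx_i · r(x_i).
Sum = 0.484375.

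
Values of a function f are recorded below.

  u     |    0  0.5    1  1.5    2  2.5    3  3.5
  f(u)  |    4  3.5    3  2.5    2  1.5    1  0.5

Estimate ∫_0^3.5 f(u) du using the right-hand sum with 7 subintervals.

Δu = 0.5.
Sum = 0.5·[3.5 + 3 + 2.5 + 2 + 1.5 + 1 + 0.5] = 7.

7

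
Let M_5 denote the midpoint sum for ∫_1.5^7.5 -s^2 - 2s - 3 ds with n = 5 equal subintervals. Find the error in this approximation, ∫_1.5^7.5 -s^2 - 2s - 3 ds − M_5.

-0.72

Exact integral: ∫_1.5^7.5 f(s) ds = -211.5.
M_5 = -210.78.
Error = -211.5 − (-210.78) = -0.72.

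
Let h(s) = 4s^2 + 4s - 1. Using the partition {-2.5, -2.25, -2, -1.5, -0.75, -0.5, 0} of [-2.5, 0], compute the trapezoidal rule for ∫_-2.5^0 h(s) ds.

Subinterval widths: 0.25, 0.25, 0.5, 0.75, 0.25, 0.5.
h(-2.5) = 14, h(-2.25) = 10.25, h(-2) = 7, h(-1.5) = 2, h(-0.75) = -1.75, h(-0.5) = -2, h(0) = -1.
On each subinterval the trapezoid contributes (Δs_i/2)·[h(s_{i-1}) + h(s_i)].
Sum = 6.3125.

6.3125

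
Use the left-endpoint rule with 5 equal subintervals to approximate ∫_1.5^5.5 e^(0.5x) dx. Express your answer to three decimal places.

Δx = (5.5 − 1.5)/5 = 0.8.
Left endpoints: 1.5, 2.3, 3.1, 3.9, 4.7.
f(1.5) ≈ 2.117, f(2.3) ≈ 3.158, f(3.1) ≈ 4.711, f(3.9) ≈ 7.029, f(4.7) ≈ 10.486.
Sum = Δx · [f(1.5) + f(2.3) + f(3.1) + f(3.9) + f(4.7)].
Sum ≈ 22.001.

22.001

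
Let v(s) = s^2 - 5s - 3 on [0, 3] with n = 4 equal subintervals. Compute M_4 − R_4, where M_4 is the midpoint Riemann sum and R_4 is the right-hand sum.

1.828125

M_4 = -22.640625.
R_4 = -24.46875.
M_4 − R_4 = 1.828125.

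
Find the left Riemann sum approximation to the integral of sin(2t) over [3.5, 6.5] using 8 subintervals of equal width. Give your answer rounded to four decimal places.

Δt = (6.5 − 3.5)/8 = 0.375.
Left endpoints: 3.5, 3.875, 4.25, 4.625, 5, 5.375, 5.75, 6.125.
f(3.5) ≈ 0.6570, f(3.875) ≈ 0.9946, f(4.25) ≈ 0.7985, f(4.625) ≈ 0.1739, f(5) ≈ -0.5440, f(5.375) ≈ -0.9700, f(5.75) ≈ -0.8755, f(6.125) ≈ -0.3111.
Sum = Δt · [f(3.5) + f(3.875) + f(4.25) + ...].
Sum ≈ -0.0287.

-0.0287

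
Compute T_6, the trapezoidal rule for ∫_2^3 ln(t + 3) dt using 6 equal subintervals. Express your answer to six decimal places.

1.703290

Δt = (3 − 2)/6 = 1/6.
f(2) ≈ 1.609438, f(13/6) ≈ 1.642228, f(7/3) ≈ 1.673976, f(2.5) ≈ 1.704748, f(8/3) ≈ 1.734601, f(17/6) ≈ 1.763589, f(3) ≈ 1.791759.
T_6 = (Δt/2)·[f(t_0) + 2f(t_1) + ... + 2f(t_{5}) + f(t_6)].
Sum ≈ 1.703290.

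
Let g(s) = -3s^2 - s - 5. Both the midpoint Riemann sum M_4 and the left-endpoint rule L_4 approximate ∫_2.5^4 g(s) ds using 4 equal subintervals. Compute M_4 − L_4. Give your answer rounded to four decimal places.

M_4 ≈ -60.697266.
L_4 = -55.08984375.
M_4 − L_4 ≈ -5.6074.

-5.6074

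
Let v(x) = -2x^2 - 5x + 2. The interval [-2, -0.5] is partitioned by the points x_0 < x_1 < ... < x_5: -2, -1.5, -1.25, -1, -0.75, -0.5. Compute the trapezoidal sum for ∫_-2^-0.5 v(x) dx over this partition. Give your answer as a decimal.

Subinterval widths: 0.5, 0.25, 0.25, 0.25, 0.25.
v(-2) = 4, v(-1.5) = 5, v(-1.25) = 5.125, v(-1) = 5, v(-0.75) = 4.625, v(-0.5) = 4.
On each subinterval the trapezoid contributes (Δx_i/2)·[v(x_{i-1}) + v(x_i)].
Sum = 7.0625.

7.0625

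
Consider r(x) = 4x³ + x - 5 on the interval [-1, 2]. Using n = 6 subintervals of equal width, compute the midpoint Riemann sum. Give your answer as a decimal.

Δx = (2 − (-1))/6 = 0.5.
Midpoints: -0.75, -0.25, 0.25, 0.75, 1.25, 1.75.
r(-0.75) = -7.4375, r(-0.25) = -5.3125, r(0.25) = -4.6875, r(0.75) = -2.5625, r(1.25) = 4.0625, r(1.75) = 18.1875.
Sum = Δx · [r(-0.75) + r(-0.25) + r(0.25) + ...].
Sum = 1.125.

1.125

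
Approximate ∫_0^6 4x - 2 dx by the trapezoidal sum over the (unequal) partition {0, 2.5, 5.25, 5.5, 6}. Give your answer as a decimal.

60

Subinterval widths: 2.5, 2.75, 0.25, 0.5.
f(0) = -2, f(2.5) = 8, f(5.25) = 19, f(5.5) = 20, f(6) = 22.
On each subinterval the trapezoid contributes (Δx_i/2)·[f(x_{i-1}) + f(x_i)].
Sum = 60.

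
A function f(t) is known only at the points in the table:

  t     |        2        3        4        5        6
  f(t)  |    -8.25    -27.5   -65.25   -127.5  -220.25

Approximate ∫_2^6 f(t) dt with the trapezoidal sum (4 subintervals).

-334.5

Δt = 1.
T_4 = (1/2)·[(-8.25) + 2·(-27.5) + 2·(-65.25) + 2·(-127.5) + (-220.25)] = -334.5.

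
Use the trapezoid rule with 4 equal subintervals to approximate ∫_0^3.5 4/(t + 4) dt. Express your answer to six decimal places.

2.525780

Δt = (3.5 − 0)/4 = 0.875.
f(0) = 1, f(0.875) = 32/39, f(1.75) = 16/23, f(2.625) = 32/53, f(3.5) = 8/15.
T_4 = (Δt/2)·[f(t_0) + 2f(t_1) + 2f(t_2) + 2f(t_3) + f(t_4)].
Sum ≈ 2.525780.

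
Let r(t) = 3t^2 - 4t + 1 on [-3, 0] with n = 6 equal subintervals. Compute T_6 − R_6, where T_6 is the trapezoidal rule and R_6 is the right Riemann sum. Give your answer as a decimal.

T_6 = 48.375.
R_6 = 38.625.
T_6 − R_6 = 9.75.

9.75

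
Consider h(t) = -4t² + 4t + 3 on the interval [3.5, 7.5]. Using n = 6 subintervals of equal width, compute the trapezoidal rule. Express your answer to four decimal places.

-406.5185

Δt = (7.5 − 3.5)/6 = 2/3.
h(3.5) = -32, h(25/6) = -448/9, h(29/6) = -640/9, h(5.5) = -96, h(37/6) = -1120/9, h(41/6) = -1408/9, h(7.5) = -192.
T_6 = (Δt/2)·[h(t_0) + 2h(t_1) + ... + 2h(t_{5}) + h(t_6)].
Sum ≈ -406.5185.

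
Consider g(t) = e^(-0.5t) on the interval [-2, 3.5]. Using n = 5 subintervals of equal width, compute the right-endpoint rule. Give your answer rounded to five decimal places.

3.81718

Δt = (3.5 − (-2))/5 = 1.1.
Right endpoints: -0.9, 0.2, 1.3, 2.4, 3.5.
g(-0.9) ≈ 1.56831, g(0.2) ≈ 0.90484, g(1.3) ≈ 0.52205, g(2.4) ≈ 0.30119, g(3.5) ≈ 0.17377.
Sum = Δt · [g(-0.9) + g(0.2) + g(1.3) + g(2.4) + g(3.5)].
Sum ≈ 3.81718.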